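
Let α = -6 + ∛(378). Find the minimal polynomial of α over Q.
m_α(x) = x^3 + 18x^2 + 108x - 162

Set β = α + 6 = ∛(378), so β^3 = 378. Then (α + 6)^3 - 378 = 0, i.e. α is a root of g(x) = (x + 6)^3 - 378 = x^3 + 18x^2 + 108x - 162. Since g(x) = h(x + 6) where h(x) = x^3 - 378, and h is irreducible over Q (because 378 is not a perfect cube, so h has no rational root, and a monic cubic with no rational root is irreducible), g is also irreducible (irreducibility is preserved under the substitution x → x + 6). Hence m_α(x) = x^3 + 18x^2 + 108x - 162.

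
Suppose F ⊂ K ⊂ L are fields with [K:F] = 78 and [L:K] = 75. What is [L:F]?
[L:F] = 5850

The tower law says that for any tower of field extensions F ⊂ K ⊂ L with finite degrees, [L:F] = [L:K] · [K:F]. Here this gives [L:F] = 75 · 78 = 5850.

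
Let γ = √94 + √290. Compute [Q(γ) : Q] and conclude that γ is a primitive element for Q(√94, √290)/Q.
[Q(γ) : Q] = 4 (equivalently, Q(γ) = Q(√94, √290))

Obviously Q(γ) ⊆ Q(√94, √290), and [Q(√94, √290):Q] = 4 (since 94, 290 are distinct squarefree integers > 1 with 27260 not a perfect square). To show equality we compute the minimal polynomial of γ. From γ = √94 + √290: γ^2 = 94 + 2√(27260) + 290 = 384 + 2√(27260), so γ^2 - 384 = 2√(27260); squaring, (γ^2 - 384)^2 = 4·27260, i.e. γ^4 - 768γ^2 + 147456 - 109040 = 0, i.e. γ^4 - 768γ^2 + 38416 = 0. So γ is a root of x^4 - 768x^2 + 38416. This polynomial is irreducible over Q: it has no rational root (each ±√94 ± √290 is irrational), and any factorization into two quadratics over Q would force √(27260) ∈ Q (pairing opposite roots) or √94, √290 ∈ Q (other pairings), all impossible. Hence [Q(γ):Q] = 4 = [Q(√94, √290):Q], so Q(γ) = Q(√94, √290).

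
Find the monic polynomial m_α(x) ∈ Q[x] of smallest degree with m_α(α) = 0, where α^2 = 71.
m_α(x) = x^2 - 71

α satisfies α^2 - 71 = 0, so x^2 - 71 annihilates α. Since d = 71 is squarefree and ≠ 1, it is not a perfect square in Q, so x^2 - 71 has no rational root and is therefore irreducible over Q (a degree-2 polynomial over a field is irreducible iff it has no root). Hence m_α(x) = x^2 - 71.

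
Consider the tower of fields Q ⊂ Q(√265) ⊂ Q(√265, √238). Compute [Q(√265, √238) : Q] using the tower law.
[Q(√265, √238) : Q] = 4

[Q(√265):Q] = 2 (min poly x^2 - 265, irreducible since 265 is squarefree > 1). For the top step, suppose √238 ∈ Q(√265), say √238 = c + d√265 with c, d ∈ Q. Squaring: 238 = c^2 + 265d^2 + 2cd√265. Since √265 ∉ Q this forces 2cd = 0. If d = 0 then √238 = c ∈ Q, contradicting 238 squarefree > 1. If c = 0 then 238 = 265d^2, so 265·238 = (265d)^2 is a perfect square in Q — but 265·238 = 63070 is not a perfect square (since 265 and 238 are distinct squarefree integers). Contradiction. Hence √238 ∉ Q(√265), so x^2 - 238 stays irreducible over Q(√265) and [Q(√265, √238) : Q(√265)] = 2. By the tower law, [Q(√265, √238) : Q] = 2 · 2 = 4.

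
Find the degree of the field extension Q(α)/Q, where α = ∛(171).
[Q(α):Q] = 3

The minimal polynomial of α is x^3 - 171, irreducible over Q since 171 is not a perfect cube (so x^3 - 171 has no rational root). Hence [Q(α):Q] = deg(m_α) = 3.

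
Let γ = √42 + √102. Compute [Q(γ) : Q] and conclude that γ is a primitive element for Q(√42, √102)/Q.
[Q(γ) : Q] = 4 (equivalently, Q(γ) = Q(√42, √102))

Obviously Q(γ) ⊆ Q(√42, √102), and [Q(√42, √102):Q] = 4 (since 42, 102 are distinct squarefree integers > 1 with 4284 not a perfect square). To show equality we compute the minimal polynomial of γ. From γ = √42 + √102: γ^2 = 42 + 2√(4284) + 102 = 144 + 2√(4284), so γ^2 - 144 = 2√(4284); squaring, (γ^2 - 144)^2 = 4·4284, i.e. γ^4 - 288γ^2 + 20736 - 17136 = 0, i.e. γ^4 - 288γ^2 + 3600 = 0. So γ is a root of x^4 - 288x^2 + 3600. This polynomial is irreducible over Q: it has no rational root (each ±√42 ± √102 is irrational), and any factorization into two quadratics over Q would force √(4284) ∈ Q (pairing opposite roots) or √42, √102 ∈ Q (other pairings), all impossible. Hence [Q(γ):Q] = 4 = [Q(√42, √102):Q], so Q(γ) = Q(√42, √102).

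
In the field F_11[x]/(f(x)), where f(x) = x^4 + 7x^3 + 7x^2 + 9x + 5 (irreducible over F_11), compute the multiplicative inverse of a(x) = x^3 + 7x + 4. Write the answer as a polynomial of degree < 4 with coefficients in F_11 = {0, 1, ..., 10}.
a(x)^(-1) ≡ x + 7 (mod f(x))

Since f is irreducible over F_11, F_11[x]/(f) is a field and a(x) ≠ 0 has an inverse. Apply the extended Euclidean algorithm to f(x) and a(x) in F_11[x]: f(x) = (x + 7)·a(x) + (10). The last nonzero remainder is the constant 10 = gcd(f, a) in F_11. Back-substituting through the division chain expresses 10 = s(x)·a(x) + t(x)·f(x) with s(x) ≡ 10x + 4 (mod f), so (10x + 4)·a(x) ≡ 10 (mod f). Multiplying by 10^(-1) ≡ 10 in F_11 gives a(x)^(-1) ≡ 10·(10x + 4) ≡ x + 7 (mod f). Check: (x^3 + 7x + 4)·(x + 7) = x^4 + 7x^3 + 7x^2 + 9x + 6 ≡ 1 (mod x^4 + 7x^3 + 7x^2 + 9x + 5).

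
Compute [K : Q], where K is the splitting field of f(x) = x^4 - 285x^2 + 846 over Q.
[K : Q] = 4

Solving the quadratic in x^2: x^2 = (285 ± √(285^2 - 4·846))/2 = (285 ± √77841)/2 = (285 ± 279)/2, giving x^2 = 3 or x^2 = 282. So f(x) = (x^2 - 3)(x^2 - 282) and the roots of f are ±√3, ±√282. Hence the splitting field is K = Q(√3, √282). Since 3 and 282 are distinct squarefree integers > 1, their product 846 is not a perfect square, so √282 ∉ Q(√3). By the tower law [K:Q] = [Q(√3,√282):Q(√3)] · [Q(√3):Q] = 2 · 2 = 4.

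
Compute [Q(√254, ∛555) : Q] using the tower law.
[Q(√254, ∛555) : Q] = 6

Let L = Q(√254, ∛555). Since Q(√254) ⊂ L and [Q(√254):Q] = 2, the tower law gives 2 | [L:Q]. Likewise Q(∛555) ⊂ L with [Q(∛555):Q] = 3 (because 555 is not a perfect cube), so 3 | [L:Q]. As gcd(2,3) = 1, [L:Q] is divisible by 6. Conversely L is generated over Q by √254 and ∛555, so [L:Q] ≤ 2·3 = 6. Therefore [Q(√254, ∛555) : Q] = 6.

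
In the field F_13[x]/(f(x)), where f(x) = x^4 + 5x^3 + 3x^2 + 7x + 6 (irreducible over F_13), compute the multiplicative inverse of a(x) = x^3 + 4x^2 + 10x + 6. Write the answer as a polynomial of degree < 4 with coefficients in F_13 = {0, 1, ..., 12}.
a(x)^(-1) ≡ 12x^3 + 9x^2 + 3 (mod f(x))

Since f is irreducible over F_13, F_13[x]/(f) is a field and a(x) ≠ 0 has an inverse. Apply the extended Euclidean algorithm to f(x) and a(x) in F_13[x]: f(x) = (x + 1)·a(x) + (2x^2 + 4x);  a(x) = (7x + 1)·(2x^2 + 4x) + (6x + 6);  (2x^2 + 4x) = (9x + 9)·(6x + 6) + (11). The last nonzero remainder is the constant 11 = gcd(f, a) in F_13. Back-substituting through the division chain expresses 11 = s(x)·a(x) + t(x)·f(x) with s(x) ≡ 2x^3 + 8x^2 + 7 (mod f), so (2x^3 + 8x^2 + 7)·a(x) ≡ 11 (mod f). Multiplying by 11^(-1) ≡ 6 in F_13 gives a(x)^(-1) ≡ 6·(2x^3 + 8x^2 + 7) ≡ 12x^3 + 9x^2 + 3 (mod f). Check: (x^3 + 4x^2 + 10x + 6)·(12x^3 + 9x^2 + 3) = 12x^6 + 5x^5 + 9x^3 + x^2 + 4x + 5 ≡ 1 (mod x^4 + 5x^3 + 3x^2 + 7x + 6).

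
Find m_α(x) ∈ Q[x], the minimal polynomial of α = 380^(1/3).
m_α(x) = x^3 - 380

α satisfies α^3 = 380, so x^3 - 380 annihilates α. By the rational root test, a rational root p/q (in lowest terms) of x^3 - 380 would satisfy p^3 = 380 q^3, forcing q = 1 and p^3 = 380; but 380 is not a perfect cube, contradiction. A monic cubic over Q with no rational root is irreducible (any nontrivial factorization would include a linear factor). Hence x^3 - 380 is the minimal polynomial of α, and in particular [Q(α):Q] = 3.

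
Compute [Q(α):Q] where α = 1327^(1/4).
[Q(α):Q] = 4

α is a root of x^4 - 1327. By Eisenstein's criterion at the prime p = 1327 (which divides the constant term 1327 but p^2 = 1760929 does not, since 1327 is squarefree), x^4 - 1327 is irreducible over Q. Hence [Q(α):Q] = 4.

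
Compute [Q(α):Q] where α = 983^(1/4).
[Q(α):Q] = 4

α is a root of x^4 - 983. By Eisenstein's criterion at the prime p = 983 (which divides the constant term 983 but p^2 = 966289 does not, since 983 is squarefree), x^4 - 983 is irreducible over Q. Hence [Q(α):Q] = 4.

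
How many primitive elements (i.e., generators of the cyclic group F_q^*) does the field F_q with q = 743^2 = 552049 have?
There are φ(552048) = 149760 primitive elements

F_q^* is cyclic of order q - 1 = 552048. A cyclic group of order m has exactly φ(m) generators. Here m = 552048 = 2^4 · 3 · 7 · 31 · 53, so the number of primitive elements is φ(552048) = 149760.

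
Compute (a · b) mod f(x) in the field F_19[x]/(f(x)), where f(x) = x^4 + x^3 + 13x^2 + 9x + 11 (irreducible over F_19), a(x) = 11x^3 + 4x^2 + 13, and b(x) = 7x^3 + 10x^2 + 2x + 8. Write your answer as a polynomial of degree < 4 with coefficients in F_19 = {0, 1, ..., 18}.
a · b ≡ 5x^3 + 5x^2 + 14x + 8 (mod f(x))

Multiply in F_19[x]: a(x)·b(x) = (11x^3 + 4x^2 + 13)·(7x^3 + 10x^2 + 2x + 8) = x^6 + 5x^5 + 5x^4 + 16x^3 + 10x^2 + 7x + 9. This has degree ≥ 4, so divide by f(x) over F_19: x^6 + 5x^5 + 5x^4 + 16x^3 + 10x^2 + 7x + 9 = (x^2 + 4x + 7)·(x^4 + x^3 + 13x^2 + 9x + 11) + (5x^3 + 5x^2 + 14x + 8). Hence a·b ≡ 5x^3 + 5x^2 + 14x + 8 (mod f). (F_19[x]/(f) is a field with 19^4 = 130321 elements since f is irreducible of degree 4.)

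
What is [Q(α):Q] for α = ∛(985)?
[Q(α):Q] = 3

The minimal polynomial of α is x^3 - 985, irreducible over Q since 985 is not a perfect cube (so x^3 - 985 has no rational root). Hence [Q(α):Q] = deg(m_α) = 3.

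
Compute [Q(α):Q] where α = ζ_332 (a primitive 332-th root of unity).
[Q(α):Q] = 164

The minimal polynomial of ζ_332 over Q is the 332-th cyclotomic polynomial Φ_332(x), which is irreducible over Q and has degree φ(332) = 164. Hence [Q(α):Q] = φ(332) = 164.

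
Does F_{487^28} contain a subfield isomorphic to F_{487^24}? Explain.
No: F_{487^24} is not a subfield of F_{487^28}

F_{p^m} embeds in F_{p^n} iff m | n. Here 24 ∤ 28 (since 28 = 1·24 + 4 with remainder 4 ≠ 0), so F_{487^24} is not a subfield of F_{487^28}. Equivalently: if it were, the tower law would give 24 = [F_{487^24}:F_487] dividing [F_{487^28}:F_487] = 28, contradiction.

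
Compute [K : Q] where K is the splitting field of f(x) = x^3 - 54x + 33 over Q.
[K : Q] = 6

By the rational root test, any rational root of the monic integer polynomial f(x) = x^3 - 54x + 33 must be an integer dividing the constant term 33, i.e. one of ±{1, 3, 11, 33}. Evaluating: f(1) = -20, f(-1) = 86, f(3) = -102, f(-3) = 168, f(11) = 770, f(-11) = -704, f(33) = 34188, f(-33) = -34122; none is 0, so f has no rational root and is therefore irreducible over Q (a cubic with no linear factor over a field is irreducible). For an irreducible cubic, the Galois group is A_3 or S_3 according as the discriminant disc(f) = -4a^3 - 27b^2 = -4·(-54)^3 - 27·(33)^2 = 600453 is or is not a square in Q. Here disc(f) = 600453 is not a perfect square in Q, so the Galois group of f over Q is not contained in A_3 and must be all of S_3. The splitting field has degree |S_3| = 6 over Q, so [K : Q] = 6.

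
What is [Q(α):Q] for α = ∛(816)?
[Q(α):Q] = 3

The minimal polynomial of α is x^3 - 816, irreducible over Q since 816 is not a perfect cube (so x^3 - 816 has no rational root). Hence [Q(α):Q] = deg(m_α) = 3.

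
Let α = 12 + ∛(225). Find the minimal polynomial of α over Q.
m_α(x) = x^3 - 36x^2 + 432x - 1953

Set β = α - 12 = ∛(225), so β^3 = 225. Then (α - 12)^3 - 225 = 0, i.e. α is a root of g(x) = (x - 12)^3 - 225 = x^3 - 36x^2 + 432x - 1953. Since g(x) = h(x - 12) where h(x) = x^3 - 225, and h is irreducible over Q (because 225 is not a perfect cube, so h has no rational root, and a monic cubic with no rational root is irreducible), g is also irreducible (irreducibility is preserved under the substitution x → x - 12). Hence m_α(x) = x^3 - 36x^2 + 432x - 1953.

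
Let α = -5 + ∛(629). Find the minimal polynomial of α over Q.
m_α(x) = x^3 + 15x^2 + 75x - 504

Set β = α + 5 = ∛(629), so β^3 = 629. Then (α + 5)^3 - 629 = 0, i.e. α is a root of g(x) = (x + 5)^3 - 629 = x^3 + 15x^2 + 75x - 504. Since g(x) = h(x + 5) where h(x) = x^3 - 629, and h is irreducible over Q (because 629 is not a perfect cube, so h has no rational root, and a monic cubic with no rational root is irreducible), g is also irreducible (irreducibility is preserved under the substitution x → x + 5). Hence m_α(x) = x^3 + 15x^2 + 75x - 504.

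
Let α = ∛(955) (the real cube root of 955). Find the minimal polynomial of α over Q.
m_α(x) = x^3 - 955

α satisfies α^3 = 955, so x^3 - 955 annihilates α. By the rational root test, a rational root p/q (in lowest terms) of x^3 - 955 would satisfy p^3 = 955 q^3, forcing q = 1 and p^3 = 955; but 955 is not a perfect cube, contradiction. A monic cubic over Q with no rational root is irreducible (any nontrivial factorization would include a linear factor). Hence x^3 - 955 is the minimal polynomial of α, and in particular [Q(α):Q] = 3.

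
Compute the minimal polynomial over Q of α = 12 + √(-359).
m_α(x) = x^2 - 24x + 503

From α - 12 = √(-359), squaring gives (α - 12)^2 = -359, i.e. α^2 - 24α + 144 = -359, so α^2 - 24α + 503 = 0. The discriminant of x^2 - 24x + 503 is (-24)^2 - 4·(503) = 576 - 2012 = -1436, and 4·(-359) is not a perfect square in Q since -359 is squarefree and ≠ 1. Hence x^2 - 24x + 503 is irreducible over Q and is the minimal polynomial of α.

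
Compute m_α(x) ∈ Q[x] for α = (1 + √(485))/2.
m_α(x) = x^2 - x - 121

From 2α - 1 = √(485), squaring gives (2α - 1)^2 = 485, i.e. 4α^2 - 4α + 1 = 485, so α^2 - α + (1 - 485)/4 = 0. Since 485 ≡ 1 (mod 4), (1 - 485)/4 = -121 ∈ Z. The polynomial x^2 - x - 121 has discriminant 1 - 4·(-121) = 485, which is not a perfect square in Q (d = 485 is squarefree and ≠ 1), so x^2 - x - 121 is irreducible over Q. It is the minimal polynomial of α.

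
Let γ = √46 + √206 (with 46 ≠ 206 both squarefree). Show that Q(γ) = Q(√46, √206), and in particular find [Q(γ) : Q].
[Q(γ) : Q] = 4 (equivalently, Q(γ) = Q(√46, √206))

Obviously Q(γ) ⊆ Q(√46, √206), and [Q(√46, √206):Q] = 4 (since 46, 206 are distinct squarefree integers > 1 with 9476 not a perfect square). To show equality we compute the minimal polynomial of γ. From γ = √46 + √206: γ^2 = 46 + 2√(9476) + 206 = 252 + 2√(9476), so γ^2 - 252 = 2√(9476); squaring, (γ^2 - 252)^2 = 4·9476, i.e. γ^4 - 504γ^2 + 63504 - 37904 = 0, i.e. γ^4 - 504γ^2 + 25600 = 0. So γ is a root of x^4 - 504x^2 + 25600. This polynomial is irreducible over Q: it has no rational root (each ±√46 ± √206 is irrational), and any factorization into two quadratics over Q would force √(9476) ∈ Q (pairing opposite roots) or √46, √206 ∈ Q (other pairings), all impossible. Hence [Q(γ):Q] = 4 = [Q(√46, √206):Q], so Q(γ) = Q(√46, √206).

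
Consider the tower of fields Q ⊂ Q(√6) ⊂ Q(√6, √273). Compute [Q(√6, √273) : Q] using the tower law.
[Q(√6, √273) : Q] = 4

[Q(√6):Q] = 2 (min poly x^2 - 6, irreducible since 6 is squarefree > 1). For the top step, suppose √273 ∈ Q(√6), say √273 = c + d√6 with c, d ∈ Q. Squaring: 273 = c^2 + 6d^2 + 2cd√6. Since √6 ∉ Q this forces 2cd = 0. If d = 0 then √273 = c ∈ Q, contradicting 273 squarefree > 1. If c = 0 then 273 = 6d^2, so 6·273 = (6d)^2 is a perfect square in Q — but 6·273 = 1638 is not a perfect square (since 6 and 273 are distinct squarefree integers). Contradiction. Hence √273 ∉ Q(√6), so x^2 - 273 stays irreducible over Q(√6) and [Q(√6, √273) : Q(√6)] = 2. By the tower law, [Q(√6, √273) : Q] = 2 · 2 = 4.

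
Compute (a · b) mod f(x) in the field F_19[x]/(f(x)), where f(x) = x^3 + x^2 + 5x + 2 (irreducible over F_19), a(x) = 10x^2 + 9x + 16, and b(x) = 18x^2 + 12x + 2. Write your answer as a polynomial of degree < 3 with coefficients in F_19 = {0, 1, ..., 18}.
a · b ≡ 3x^2 + 5x + 18 (mod f(x))

Multiply in F_19[x]: a(x)·b(x) = (10x^2 + 9x + 16)·(18x^2 + 12x + 2) = 9x^4 + 16x^3 + 17x^2 + x + 13. This has degree ≥ 3, so divide by f(x) over F_19: 9x^4 + 16x^3 + 17x^2 + x + 13 = (9x + 7)·(x^3 + x^2 + 5x + 2) + (3x^2 + 5x + 18). Hence a·b ≡ 3x^2 + 5x + 18 (mod f). (F_19[x]/(f) is a field with 19^3 = 6859 elements since f is irreducible of degree 3.)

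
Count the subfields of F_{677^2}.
F_{677^2} has 2 subfields

The subfields of F_{p^n} are exactly the fields F_{p^d} for d | n (each is the fixed field of the unique index-d subgroup of Gal(F_{p^n}/F_p) ≅ Z/nZ). The divisors of n = 2 are {1, 2}, giving 2 subfields: F_{677^1}, F_{677^2}.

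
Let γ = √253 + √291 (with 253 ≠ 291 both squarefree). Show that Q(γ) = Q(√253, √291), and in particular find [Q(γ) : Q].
[Q(γ) : Q] = 4 (equivalently, Q(γ) = Q(√253, √291))

Obviously Q(γ) ⊆ Q(√253, √291), and [Q(√253, √291):Q] = 4 (since 253, 291 are distinct squarefree integers > 1 with 73623 not a perfect square). To show equality we compute the minimal polynomial of γ. From γ = √253 + √291: γ^2 = 253 + 2√(73623) + 291 = 544 + 2√(73623), so γ^2 - 544 = 2√(73623); squaring, (γ^2 - 544)^2 = 4·73623, i.e. γ^4 - 1088γ^2 + 295936 - 294492 = 0, i.e. γ^4 - 1088γ^2 + 1444 = 0. So γ is a root of x^4 - 1088x^2 + 1444. This polynomial is irreducible over Q: it has no rational root (each ±√253 ± √291 is irrational), and any factorization into two quadratics over Q would force √(73623) ∈ Q (pairing opposite roots) or √253, √291 ∈ Q (other pairings), all impossible. Hence [Q(γ):Q] = 4 = [Q(√253, √291):Q], so Q(γ) = Q(√253, √291).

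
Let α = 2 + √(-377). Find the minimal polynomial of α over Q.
m_α(x) = x^2 - 4x + 381

From α - 2 = √(-377), squaring gives (α - 2)^2 = -377, i.e. α^2 - 4α + 4 = -377, so α^2 - 4α + 381 = 0. The discriminant of x^2 - 4x + 381 is (-4)^2 - 4·(381) = 16 - 1524 = -1508, and 4·(-377) is not a perfect square in Q since -377 is squarefree and ≠ 1. Hence x^2 - 4x + 381 is irreducible over Q and is the minimal polynomial of α.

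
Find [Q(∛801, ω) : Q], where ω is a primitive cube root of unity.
[Q(∛801, ω) : Q] = 6

[Q(∛801):Q] = 3 (min poly x^3 - 801, irreducible since 801 is not a perfect cube). [Q(ω):Q] = 2 (min poly x^2 + x + 1). Since Q(∛801) ⊂ R and ω ∉ R, we have ω ∉ Q(∛801), so x^2 + x + 1 remains irreducible over Q(∛801) and [Q(∛801, ω) : Q(∛801)] = 2. By the tower law, [Q(∛801, ω) : Q] = 3 · 2 = 6. (In fact Q(∛801, ω) is the splitting field of x^3 - 801 over Q.)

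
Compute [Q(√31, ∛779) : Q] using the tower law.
[Q(√31, ∛779) : Q] = 6

Let L = Q(√31, ∛779). Since Q(√31) ⊂ L and [Q(√31):Q] = 2, the tower law gives 2 | [L:Q]. Likewise Q(∛779) ⊂ L with [Q(∛779):Q] = 3 (because 779 is not a perfect cube), so 3 | [L:Q]. As gcd(2,3) = 1, [L:Q] is divisible by 6. Conversely L is generated over Q by √31 and ∛779, so [L:Q] ≤ 2·3 = 6. Therefore [Q(√31, ∛779) : Q] = 6.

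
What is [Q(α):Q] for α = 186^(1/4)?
[Q(α):Q] = 4

α is a root of x^4 - 186. By Eisenstein's criterion at the prime p = 2 (which divides the constant term 186 but p^2 = 4 does not, since 186 is squarefree), x^4 - 186 is irreducible over Q. Hence [Q(α):Q] = 4.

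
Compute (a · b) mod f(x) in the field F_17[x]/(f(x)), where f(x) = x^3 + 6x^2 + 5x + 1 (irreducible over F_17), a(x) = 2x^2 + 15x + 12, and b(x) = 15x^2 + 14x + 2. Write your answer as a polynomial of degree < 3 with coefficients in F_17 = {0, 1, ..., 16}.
a · b ≡ 10x^2 + 7x + 2 (mod f(x))

Multiply in F_17[x]: a(x)·b(x) = (2x^2 + 15x + 12)·(15x^2 + 14x + 2) = 13x^4 + 15x^3 + 3x^2 + 11x + 7. This has degree ≥ 3, so divide by f(x) over F_17: 13x^4 + 15x^3 + 3x^2 + 11x + 7 = (13x + 5)·(x^3 + 6x^2 + 5x + 1) + (10x^2 + 7x + 2). Hence a·b ≡ 10x^2 + 7x + 2 (mod f). (F_17[x]/(f) is a field with 17^3 = 4913 elements since f is irreducible of degree 3.)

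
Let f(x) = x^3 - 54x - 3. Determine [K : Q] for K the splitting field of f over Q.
[K : Q] = 6

By the rational root test, any rational root of the monic integer polynomial f(x) = x^3 - 54x - 3 must be an integer dividing the constant term -3, i.e. one of ±{1, 3}. Evaluating: f(1) = -56, f(-1) = 50, f(3) = -138, f(-3) = 132; none is 0, so f has no rational root and is therefore irreducible over Q (a cubic with no linear factor over a field is irreducible). For an irreducible cubic, the Galois group is A_3 or S_3 according as the discriminant disc(f) = -4a^3 - 27b^2 = -4·(-54)^3 - 27·(-3)^2 = 629613 is or is not a square in Q. Here disc(f) = 629613 is not a perfect square in Q, so the Galois group of f over Q is not contained in A_3 and must be all of S_3. The splitting field has degree |S_3| = 6 over Q, so [K : Q] = 6.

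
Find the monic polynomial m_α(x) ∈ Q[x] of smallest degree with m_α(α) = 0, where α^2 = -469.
m_α(x) = x^2 + 469

α satisfies α^2 + 469 = 0, so x^2 + 469 annihilates α. Since d = -469 is squarefree and ≠ 1, it is not a perfect square in Q, so x^2 + 469 has no rational root and is therefore irreducible over Q (a degree-2 polynomial over a field is irreducible iff it has no root). Hence m_α(x) = x^2 + 469.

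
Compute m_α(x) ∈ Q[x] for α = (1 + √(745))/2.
m_α(x) = x^2 - x - 186

From 2α - 1 = √(745), squaring gives (2α - 1)^2 = 745, i.e. 4α^2 - 4α + 1 = 745, so α^2 - α + (1 - 745)/4 = 0. Since 745 ≡ 1 (mod 4), (1 - 745)/4 = -186 ∈ Z. The polynomial x^2 - x - 186 has discriminant 1 - 4·(-186) = 745, which is not a perfect square in Q (d = 745 is squarefree and ≠ 1), so x^2 - x - 186 is irreducible over Q. It is the minimal polynomial of α.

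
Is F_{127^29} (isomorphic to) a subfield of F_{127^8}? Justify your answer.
No: F_{127^29} is not a subfield of F_{127^8}

F_{p^m} embeds in F_{p^n} iff m | n. Here 29 ∤ 8 (since 8 = 0·29 + 8 with remainder 8 ≠ 0), so F_{127^29} is not a subfield of F_{127^8}. Equivalently: if it were, the tower law would give 29 = [F_{127^29}:F_127] dividing [F_{127^8}:F_127] = 8, contradiction.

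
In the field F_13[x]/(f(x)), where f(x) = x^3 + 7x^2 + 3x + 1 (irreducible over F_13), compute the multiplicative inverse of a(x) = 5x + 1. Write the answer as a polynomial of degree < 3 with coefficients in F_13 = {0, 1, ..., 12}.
a(x)^(-1) ≡ 11x^2 + 2x + 4 (mod f(x))

Since f is irreducible over F_13, F_13[x]/(f) is a field and a(x) ≠ 0 has an inverse. Apply the extended Euclidean algorithm to f(x) and a(x) in F_13[x]: f(x) = (8x^2 + 5x + 10)·a(x) + (4). The last nonzero remainder is the constant 4 = gcd(f, a) in F_13. Back-substituting through the division chain expresses 4 = s(x)·a(x) + t(x)·f(x) with s(x) ≡ 5x^2 + 8x + 3 (mod f), so (5x^2 + 8x + 3)·a(x) ≡ 4 (mod f). Multiplying by 4^(-1) ≡ 10 in F_13 gives a(x)^(-1) ≡ 10·(5x^2 + 8x + 3) ≡ 11x^2 + 2x + 4 (mod f). Check: (5x + 1)·(11x^2 + 2x + 4) = 3x^3 + 8x^2 + 9x + 4 ≡ 1 (mod x^3 + 7x^2 + 3x + 1).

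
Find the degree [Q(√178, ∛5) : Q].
[Q(√178, ∛5) : Q] = 6

Let L = Q(√178, ∛5). Since Q(√178) ⊂ L and [Q(√178):Q] = 2, the tower law gives 2 | [L:Q]. Likewise Q(∛5) ⊂ L with [Q(∛5):Q] = 3 (because 5 is not a perfect cube), so 3 | [L:Q]. As gcd(2,3) = 1, [L:Q] is divisible by 6. Conversely L is generated over Q by √178 and ∛5, so [L:Q] ≤ 2·3 = 6. Therefore [Q(√178, ∛5) : Q] = 6.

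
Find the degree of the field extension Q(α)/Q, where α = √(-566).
[Q(α):Q] = 2

[Q(α):Q] equals the degree of the minimal polynomial of α. Here α^2 = -566 and x^2 + 566 is irreducible (d = -566 is squarefree, ≠ 1, hence not a square), so deg(m_α) = 2. Thus [Q(α):Q] = 2.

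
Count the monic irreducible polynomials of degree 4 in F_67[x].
There are 5036658 monic irreducible polynomials of degree 4 over F_67

Each element of F_{67^4} that lies in no proper subfield is a root of exactly one monic irreducible of degree 4 over F_67, and each such polynomial has 4 distinct roots in F_{67^4}. By Möbius inversion the count is N_67(4) = (1/4) Σ_{d|4} μ(4/d) · 67^d = (1/4)(μ(4)·67^1 + μ(2)·67^2 + μ(1)·67^4) = 20146632/4 = 5036658.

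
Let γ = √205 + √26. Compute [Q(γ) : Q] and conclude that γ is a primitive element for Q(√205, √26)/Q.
[Q(γ) : Q] = 4 (equivalently, Q(γ) = Q(√205, √26))

Obviously Q(γ) ⊆ Q(√205, √26), and [Q(√205, √26):Q] = 4 (since 205, 26 are distinct squarefree integers > 1 with 5330 not a perfect square). To show equality we compute the minimal polynomial of γ. From γ = √205 + √26: γ^2 = 205 + 2√(5330) + 26 = 231 + 2√(5330), so γ^2 - 231 = 2√(5330); squaring, (γ^2 - 231)^2 = 4·5330, i.e. γ^4 - 462γ^2 + 53361 - 21320 = 0, i.e. γ^4 - 462γ^2 + 32041 = 0. So γ is a root of x^4 - 462x^2 + 32041. This polynomial is irreducible over Q: it has no rational root (each ±√205 ± √26 is irrational), and any factorization into two quadratics over Q would force √(5330) ∈ Q (pairing opposite roots) or √205, √26 ∈ Q (other pairings), all impossible. Hence [Q(γ):Q] = 4 = [Q(√205, √26):Q], so Q(γ) = Q(√205, √26).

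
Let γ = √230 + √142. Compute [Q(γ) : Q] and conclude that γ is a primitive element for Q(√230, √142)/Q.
[Q(γ) : Q] = 4 (equivalently, Q(γ) = Q(√230, √142))

Obviously Q(γ) ⊆ Q(√230, √142), and [Q(√230, √142):Q] = 4 (since 230, 142 are distinct squarefree integers > 1 with 32660 not a perfect square). To show equality we compute the minimal polynomial of γ. From γ = √230 + √142: γ^2 = 230 + 2√(32660) + 142 = 372 + 2√(32660), so γ^2 - 372 = 2√(32660); squaring, (γ^2 - 372)^2 = 4·32660, i.e. γ^4 - 744γ^2 + 138384 - 130640 = 0, i.e. γ^4 - 744γ^2 + 7744 = 0. So γ is a root of x^4 - 744x^2 + 7744. This polynomial is irreducible over Q: it has no rational root (each ±√230 ± √142 is irrational), and any factorization into two quadratics over Q would force √(32660) ∈ Q (pairing opposite roots) or √230, √142 ∈ Q (other pairings), all impossible. Hence [Q(γ):Q] = 4 = [Q(√230, √142):Q], so Q(γ) = Q(√230, √142).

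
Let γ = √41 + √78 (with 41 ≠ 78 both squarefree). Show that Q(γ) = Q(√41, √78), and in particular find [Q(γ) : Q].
[Q(γ) : Q] = 4 (equivalently, Q(γ) = Q(√41, √78))

Obviously Q(γ) ⊆ Q(√41, √78), and [Q(√41, √78):Q] = 4 (since 41, 78 are distinct squarefree integers > 1 with 3198 not a perfect square). To show equality we compute the minimal polynomial of γ. From γ = √41 + √78: γ^2 = 41 + 2√(3198) + 78 = 119 + 2√(3198), so γ^2 - 119 = 2√(3198); squaring, (γ^2 - 119)^2 = 4·3198, i.e. γ^4 - 238γ^2 + 14161 - 12792 = 0, i.e. γ^4 - 238γ^2 + 1369 = 0. So γ is a root of x^4 - 238x^2 + 1369. This polynomial is irreducible over Q: it has no rational root (each ±√41 ± √78 is irrational), and any factorization into two quadratics over Q would force √(3198) ∈ Q (pairing opposite roots) or √41, √78 ∈ Q (other pairings), all impossible. Hence [Q(γ):Q] = 4 = [Q(√41, √78):Q], so Q(γ) = Q(√41, √78).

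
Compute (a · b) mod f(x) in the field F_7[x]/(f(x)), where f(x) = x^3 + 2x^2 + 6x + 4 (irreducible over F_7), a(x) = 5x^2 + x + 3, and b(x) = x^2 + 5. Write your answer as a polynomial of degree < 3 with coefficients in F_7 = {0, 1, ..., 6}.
a · b ≡ 2x^2 + 4x + 2 (mod f(x))

Multiply in F_7[x]: a(x)·b(x) = (5x^2 + x + 3)·(x^2 + 5) = 5x^4 + x^3 + 5x + 1. This has degree ≥ 3, so divide by f(x) over F_7: 5x^4 + x^3 + 5x + 1 = (5x + 5)·(x^3 + 2x^2 + 6x + 4) + (2x^2 + 4x + 2). Hence a·b ≡ 2x^2 + 4x + 2 (mod f). (F_7[x]/(f) is a field with 7^3 = 343 elements since f is irreducible of degree 3.)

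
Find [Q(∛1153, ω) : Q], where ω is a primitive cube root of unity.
[Q(∛1153, ω) : Q] = 6

[Q(∛1153):Q] = 3 (min poly x^3 - 1153, irreducible since 1153 is not a perfect cube). [Q(ω):Q] = 2 (min poly x^2 + x + 1). Since Q(∛1153) ⊂ R and ω ∉ R, we have ω ∉ Q(∛1153), so x^2 + x + 1 remains irreducible over Q(∛1153) and [Q(∛1153, ω) : Q(∛1153)] = 2. By the tower law, [Q(∛1153, ω) : Q] = 3 · 2 = 6. (In fact Q(∛1153, ω) is the splitting field of x^3 - 1153 over Q.)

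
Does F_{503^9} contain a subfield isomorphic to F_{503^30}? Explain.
No: F_{503^30} is not a subfield of F_{503^9}

F_{p^m} embeds in F_{p^n} iff m | n. Here 30 ∤ 9 (since 9 = 0·30 + 9 with remainder 9 ≠ 0), so F_{503^30} is not a subfield of F_{503^9}. Equivalently: if it were, the tower law would give 30 = [F_{503^30}:F_503] dividing [F_{503^9}:F_503] = 9, contradiction.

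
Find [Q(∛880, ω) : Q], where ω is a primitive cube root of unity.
[Q(∛880, ω) : Q] = 6

[Q(∛880):Q] = 3 (min poly x^3 - 880, irreducible since 880 is not a perfect cube). [Q(ω):Q] = 2 (min poly x^2 + x + 1). Since Q(∛880) ⊂ R and ω ∉ R, we have ω ∉ Q(∛880), so x^2 + x + 1 remains irreducible over Q(∛880) and [Q(∛880, ω) : Q(∛880)] = 2. By the tower law, [Q(∛880, ω) : Q] = 3 · 2 = 6. (In fact Q(∛880, ω) is the splitting field of x^3 - 880 over Q.)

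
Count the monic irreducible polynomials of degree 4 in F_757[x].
There are 82096145838 monic irreducible polynomials of degree 4 over F_757

Each element of F_{757^4} that lies in no proper subfield is a root of exactly one monic irreducible of degree 4 over F_757, and each such polynomial has 4 distinct roots in F_{757^4}. By Möbius inversion the count is N_757(4) = (1/4) Σ_{d|4} μ(4/d) · 757^d = (1/4)(μ(4)·757^1 + μ(2)·757^2 + μ(1)·757^4) = 328384583352/4 = 82096145838.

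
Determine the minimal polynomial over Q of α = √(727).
m_α(x) = x^2 - 727

α satisfies α^2 - 727 = 0, so x^2 - 727 annihilates α. Since d = 727 is squarefree and ≠ 1, it is not a perfect square in Q, so x^2 - 727 has no rational root and is therefore irreducible over Q (a degree-2 polynomial over a field is irreducible iff it has no root). Hence m_α(x) = x^2 - 727.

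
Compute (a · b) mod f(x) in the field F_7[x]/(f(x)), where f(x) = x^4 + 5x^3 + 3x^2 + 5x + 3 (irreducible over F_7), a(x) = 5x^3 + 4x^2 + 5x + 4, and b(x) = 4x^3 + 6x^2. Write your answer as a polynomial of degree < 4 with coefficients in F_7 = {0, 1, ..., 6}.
a · b ≡ 4x^2 + 5x + 1 (mod f(x))

Multiply in F_7[x]: a(x)·b(x) = (5x^3 + 4x^2 + 5x + 4)·(4x^3 + 6x^2) = 6x^6 + 4x^5 + 2x^4 + 4x^3 + 3x^2. This has degree ≥ 4, so divide by f(x) over F_7: 6x^6 + 4x^5 + 2x^4 + 4x^3 + 3x^2 = (6x^2 + 2x + 2)·(x^4 + 5x^3 + 3x^2 + 5x + 3) + (4x^2 + 5x + 1). Hence a·b ≡ 4x^2 + 5x + 1 (mod f). (F_7[x]/(f) is a field with 7^4 = 2401 elements since f is irreducible of degree 4.)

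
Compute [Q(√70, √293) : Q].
[Q(√70, √293) : Q] = 4

[Q(√70):Q] = 2 (min poly x^2 - 70, irreducible since 70 is squarefree > 1). For the top step, suppose √293 ∈ Q(√70), say √293 = c + d√70 with c, d ∈ Q. Squaring: 293 = c^2 + 70d^2 + 2cd√70. Since √70 ∉ Q this forces 2cd = 0. If d = 0 then √293 = c ∈ Q, contradicting 293 squarefree > 1. If c = 0 then 293 = 70d^2, so 70·293 = (70d)^2 is a perfect square in Q — but 70·293 = 20510 is not a perfect square (since 70 and 293 are distinct squarefree integers). Contradiction. Hence √293 ∉ Q(√70), so x^2 - 293 stays irreducible over Q(√70) and [Q(√70, √293) : Q(√70)] = 2. By the tower law, [Q(√70, √293) : Q] = 2 · 2 = 4.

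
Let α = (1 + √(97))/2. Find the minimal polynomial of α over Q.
m_α(x) = x^2 - x - 24

From 2α - 1 = √(97), squaring gives (2α - 1)^2 = 97, i.e. 4α^2 - 4α + 1 = 97, so α^2 - α + (1 - 97)/4 = 0. Since 97 ≡ 1 (mod 4), (1 - 97)/4 = -24 ∈ Z. The polynomial x^2 - x - 24 has discriminant 1 - 4·(-24) = 97, which is not a perfect square in Q (d = 97 is squarefree and ≠ 1), so x^2 - x - 24 is irreducible over Q. It is the minimal polynomial of α.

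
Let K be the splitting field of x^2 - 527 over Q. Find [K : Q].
[K : Q] = 2

f(x) = x^2 - 527 factors as (x - √527)(x + √527). The splitting field is K = Q(√527). Since 527 is squarefree and > 1, it is not a perfect square, so x^2 - 527 is irreducible over Q and [Q(√527) : Q] = 2. Hence [K : Q] = 2.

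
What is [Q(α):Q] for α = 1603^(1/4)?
[Q(α):Q] = 4

α is a root of x^4 - 1603. By Eisenstein's criterion at the prime p = 7 (which divides the constant term 1603 but p^2 = 49 does not, since 1603 is squarefree), x^4 - 1603 is irreducible over Q. Hence [Q(α):Q] = 4.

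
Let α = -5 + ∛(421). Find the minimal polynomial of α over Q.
m_α(x) = x^3 + 15x^2 + 75x - 296

Set β = α + 5 = ∛(421), so β^3 = 421. Then (α + 5)^3 - 421 = 0, i.e. α is a root of g(x) = (x + 5)^3 - 421 = x^3 + 15x^2 + 75x - 296. Since g(x) = h(x + 5) where h(x) = x^3 - 421, and h is irreducible over Q (because 421 is not a perfect cube, so h has no rational root, and a monic cubic with no rational root is irreducible), g is also irreducible (irreducibility is preserved under the substitution x → x + 5). Hence m_α(x) = x^3 + 15x^2 + 75x - 296.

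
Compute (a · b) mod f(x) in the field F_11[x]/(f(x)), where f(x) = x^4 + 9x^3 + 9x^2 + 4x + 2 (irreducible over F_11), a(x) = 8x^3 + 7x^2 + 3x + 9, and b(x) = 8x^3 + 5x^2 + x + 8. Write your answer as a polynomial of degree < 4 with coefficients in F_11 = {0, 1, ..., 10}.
a · b ≡ 8x^3 + 3x^2 + 5x + 7 (mod f(x))

Multiply in F_11[x]: a(x)·b(x) = (8x^3 + 7x^2 + 3x + 9)·(8x^3 + 5x^2 + x + 8) = 9x^6 + 8x^5 + x^4 + 4x^3 + 5x^2 + 6. This has degree ≥ 4, so divide by f(x) over F_11: 9x^6 + 8x^5 + x^4 + 4x^3 + 5x^2 + 6 = (9x^2 + 4x + 5)·(x^4 + 9x^3 + 9x^2 + 4x + 2) + (8x^3 + 3x^2 + 5x + 7). Hence a·b ≡ 8x^3 + 3x^2 + 5x + 7 (mod f). (F_11[x]/(f) is a field with 11^4 = 14641 elements since f is irreducible of degree 4.)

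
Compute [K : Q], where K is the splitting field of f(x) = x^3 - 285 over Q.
[K : Q] = 6

The roots of x^3 - 285 are ∛285, ω∛285, ω^2∛285 where ω = e^(2πi/3) is a primitive cube root of unity, so K = Q(∛285, ω). Now [Q(∛285):Q] = 3 (since 285 is not a perfect cube, x^3 - 285 is irreducible) and [Q(ω):Q] = 2. Both 2 and 3 divide [K:Q], and [K:Q] ≤ 3·2 = 6, so [K:Q] = 6. (Equivalently: Q(∛285) ⊂ R but ω ∉ R, so [K : Q(∛285)] = 2.)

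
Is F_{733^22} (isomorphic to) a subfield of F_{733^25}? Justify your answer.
No: F_{733^22} is not a subfield of F_{733^25}

F_{p^m} embeds in F_{p^n} iff m | n. Here 22 ∤ 25 (since 25 = 1·22 + 3 with remainder 3 ≠ 0), so F_{733^22} is not a subfield of F_{733^25}. Equivalently: if it were, the tower law would give 22 = [F_{733^22}:F_733] dividing [F_{733^25}:F_733] = 25, contradiction.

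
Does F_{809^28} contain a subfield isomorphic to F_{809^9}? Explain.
No: F_{809^9} is not a subfield of F_{809^28}

F_{p^m} embeds in F_{p^n} iff m | n. Here 9 ∤ 28 (since 28 = 3·9 + 1 with remainder 1 ≠ 0), so F_{809^9} is not a subfield of F_{809^28}. Equivalently: if it were, the tower law would give 9 = [F_{809^9}:F_809] dividing [F_{809^28}:F_809] = 28, contradiction.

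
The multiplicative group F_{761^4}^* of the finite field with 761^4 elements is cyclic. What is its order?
|F_{761^4}^*| = 335381132640

F_{761^4} has 761^4 = 335381132641 elements; its multiplicative group consists of all nonzero elements, so |F_{761^4}^*| = 335381132641 - 1 = 335381132640. (It is cyclic since any finite subgroup of the multiplicative group of a field is cyclic.)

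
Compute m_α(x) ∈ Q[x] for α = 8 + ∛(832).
m_α(x) = x^3 - 24x^2 + 192x - 1344

Set β = α - 8 = ∛(832), so β^3 = 832. Then (α - 8)^3 - 832 = 0, i.e. α is a root of g(x) = (x - 8)^3 - 832 = x^3 - 24x^2 + 192x - 1344. Since g(x) = h(x - 8) where h(x) = x^3 - 832, and h is irreducible over Q (because 832 is not a perfect cube, so h has no rational root, and a monic cubic with no rational root is irreducible), g is also irreducible (irreducibility is preserved under the substitution x → x - 8). Hence m_α(x) = x^3 - 24x^2 + 192x - 1344.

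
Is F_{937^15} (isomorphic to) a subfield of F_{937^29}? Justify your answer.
No: F_{937^15} is not a subfield of F_{937^29}

F_{p^m} embeds in F_{p^n} iff m | n. Here 15 ∤ 29 (since 29 = 1·15 + 14 with remainder 14 ≠ 0), so F_{937^15} is not a subfield of F_{937^29}. Equivalently: if it were, the tower law would give 15 = [F_{937^15}:F_937] dividing [F_{937^29}:F_937] = 29, contradiction.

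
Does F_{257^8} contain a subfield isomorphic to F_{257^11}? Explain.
No: F_{257^11} is not a subfield of F_{257^8}

F_{p^m} embeds in F_{p^n} iff m | n. Here 11 ∤ 8 (since 8 = 0·11 + 8 with remainder 8 ≠ 0), so F_{257^11} is not a subfield of F_{257^8}. Equivalently: if it were, the tower law would give 11 = [F_{257^11}:F_257] dividing [F_{257^8}:F_257] = 8, contradiction.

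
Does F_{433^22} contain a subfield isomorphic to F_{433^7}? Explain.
No: F_{433^7} is not a subfield of F_{433^22}

F_{p^m} embeds in F_{p^n} iff m | n. Here 7 ∤ 22 (since 22 = 3·7 + 1 with remainder 1 ≠ 0), so F_{433^7} is not a subfield of F_{433^22}. Equivalently: if it were, the tower law would give 7 = [F_{433^7}:F_433] dividing [F_{433^22}:F_433] = 22, contradiction.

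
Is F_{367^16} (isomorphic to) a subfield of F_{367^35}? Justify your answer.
No: F_{367^16} is not a subfield of F_{367^35}

F_{p^m} embeds in F_{p^n} iff m | n. Here 16 ∤ 35 (since 35 = 2·16 + 3 with remainder 3 ≠ 0), so F_{367^16} is not a subfield of F_{367^35}. Equivalently: if it were, the tower law would give 16 = [F_{367^16}:F_367] dividing [F_{367^35}:F_367] = 35, contradiction.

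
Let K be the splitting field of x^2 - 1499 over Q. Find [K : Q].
[K : Q] = 2

f(x) = x^2 - 1499 factors as (x - √1499)(x + √1499). The splitting field is K = Q(√1499). Since 1499 is squarefree and > 1, it is not a perfect square, so x^2 - 1499 is irreducible over Q and [Q(√1499) : Q] = 2. Hence [K : Q] = 2.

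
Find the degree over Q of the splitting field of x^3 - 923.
[K : Q] = 6

The roots of x^3 - 923 are ∛923, ω∛923, ω^2∛923 where ω = e^(2πi/3) is a primitive cube root of unity, so K = Q(∛923, ω). Now [Q(∛923):Q] = 3 (since 923 is not a perfect cube, x^3 - 923 is irreducible) and [Q(ω):Q] = 2. Both 2 and 3 divide [K:Q], and [K:Q] ≤ 3·2 = 6, so [K:Q] = 6. (Equivalently: Q(∛923) ⊂ R but ω ∉ R, so [K : Q(∛923)] = 2.)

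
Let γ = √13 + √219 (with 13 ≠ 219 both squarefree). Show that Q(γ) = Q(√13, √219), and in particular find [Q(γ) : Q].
[Q(γ) : Q] = 4 (equivalently, Q(γ) = Q(√13, √219))

Obviously Q(γ) ⊆ Q(√13, √219), and [Q(√13, √219):Q] = 4 (since 13, 219 are distinct squarefree integers > 1 with 2847 not a perfect square). To show equality we compute the minimal polynomial of γ. From γ = √13 + √219: γ^2 = 13 + 2√(2847) + 219 = 232 + 2√(2847), so γ^2 - 232 = 2√(2847); squaring, (γ^2 - 232)^2 = 4·2847, i.e. γ^4 - 464γ^2 + 53824 - 11388 = 0, i.e. γ^4 - 464γ^2 + 42436 = 0. So γ is a root of x^4 - 464x^2 + 42436. This polynomial is irreducible over Q: it has no rational root (each ±√13 ± √219 is irrational), and any factorization into two quadratics over Q would force √(2847) ∈ Q (pairing opposite roots) or √13, √219 ∈ Q (other pairings), all impossible. Hence [Q(γ):Q] = 4 = [Q(√13, √219):Q], so Q(γ) = Q(√13, √219).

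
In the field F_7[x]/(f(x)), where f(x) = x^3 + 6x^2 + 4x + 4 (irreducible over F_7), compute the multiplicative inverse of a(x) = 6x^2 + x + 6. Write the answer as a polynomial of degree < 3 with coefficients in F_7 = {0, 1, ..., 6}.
a(x)^(-1) ≡ 2x^2 + 6 (mod f(x))

Since f is irreducible over F_7, F_7[x]/(f) is a field and a(x) ≠ 0 has an inverse. Apply the extended Euclidean algorithm to f(x) and a(x) in F_7[x]: f(x) = (6x)·a(x) + (3x + 4);  a(x) = (2x)·(3x + 4) + (6). The last nonzero remainder is the constant 6 = gcd(f, a) in F_7. Back-substituting through the division chain expresses 6 = s(x)·a(x) + t(x)·f(x) with s(x) ≡ 5x^2 + 1 (mod f), so (5x^2 + 1)·a(x) ≡ 6 (mod f). Multiplying by 6^(-1) ≡ 6 in F_7 gives a(x)^(-1) ≡ 6·(5x^2 + 1) ≡ 2x^2 + 6 (mod f). Check: (6x^2 + x + 6)·(2x^2 + 6) = 5x^4 + 2x^3 + 6x^2 + 6x + 1 ≡ 1 (mod x^3 + 6x^2 + 4x + 4).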